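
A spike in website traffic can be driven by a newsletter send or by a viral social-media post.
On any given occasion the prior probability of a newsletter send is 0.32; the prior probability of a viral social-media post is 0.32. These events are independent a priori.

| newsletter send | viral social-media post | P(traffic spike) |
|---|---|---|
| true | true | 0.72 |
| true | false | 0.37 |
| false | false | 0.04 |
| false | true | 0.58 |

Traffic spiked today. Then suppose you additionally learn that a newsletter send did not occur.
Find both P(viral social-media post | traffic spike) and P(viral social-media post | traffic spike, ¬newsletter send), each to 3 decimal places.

P(viral social-media post | traffic spike) ≈ 0.669; P(viral social-media post | traffic spike, ¬newsletter send) ≈ 0.872

For the numerator, keep only viral social-media post=true terms: 0.126208 + 0.073728 = 0.199936
The normalizing constant is 0.04×0.68×0.68 + 0.58×0.68×0.32 + 0.37×0.32×0.68 + 0.72×0.32×0.32 = 0.298944
Posterior = 0.199936 / 0.298944 ≈ 0.669

With the extra evidence:
Sum P(traffic spike|·) weighted by the priors over both values of viral social-media post:
  P(traffic spike | ¬newsletter send) = 0.04*0.68 + 0.58*0.32
        = 0.027200 + 0.185600 = 0.212800
Configurations with viral social-media post contribute 0.185600, so
  P(viral social-media post | traffic spike, ¬newsletter send) = 0.185600 / 0.212800 ≈ 0.872
With newsletter send excluded, viral social-media post must carry more of the explanatory weight for the traffic spike.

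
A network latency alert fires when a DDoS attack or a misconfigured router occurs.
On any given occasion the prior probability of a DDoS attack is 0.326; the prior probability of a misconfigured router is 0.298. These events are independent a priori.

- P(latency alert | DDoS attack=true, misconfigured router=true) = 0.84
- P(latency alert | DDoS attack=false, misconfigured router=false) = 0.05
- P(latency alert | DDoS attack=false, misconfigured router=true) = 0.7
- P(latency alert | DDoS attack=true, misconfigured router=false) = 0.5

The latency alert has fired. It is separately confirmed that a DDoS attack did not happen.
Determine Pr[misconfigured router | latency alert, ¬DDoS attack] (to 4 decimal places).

Pr[misconfigured router | latency alert, ¬DDoS attack] ≈ 0.8560

For the numerator, keep only misconfigured router=true terms: 0.7*0.298 = 0.208600
Normalizer over all consistent configurations: 0.05*0.702 + 0.7*0.298 = 0.243700
P(misconfigured router | latency alert, ¬DDoS attack) = 0.208600/0.243700 ≈ 0.8560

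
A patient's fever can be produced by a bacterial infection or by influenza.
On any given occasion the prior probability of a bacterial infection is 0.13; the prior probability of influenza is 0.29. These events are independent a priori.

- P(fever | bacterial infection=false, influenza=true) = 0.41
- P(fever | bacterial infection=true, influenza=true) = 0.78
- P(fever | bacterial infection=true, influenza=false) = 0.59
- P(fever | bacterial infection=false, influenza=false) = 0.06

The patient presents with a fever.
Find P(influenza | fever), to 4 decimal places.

P(influenza | fever) ≈ 0.5921

P(fever) = 0.06·0.87·0.71 + 0.41·0.87·0.29 + 0.59·0.13·0.71 + 0.78·0.13·0.29 = 0.037062 + 0.103443 + 0.054457 + 0.029406 = 0.224368
Restricting to configurations with influenza present: 0.103443 + 0.029406 = 0.132849.
P(influenza | fever) = 0.132849 / 0.224368 ≈ 0.5921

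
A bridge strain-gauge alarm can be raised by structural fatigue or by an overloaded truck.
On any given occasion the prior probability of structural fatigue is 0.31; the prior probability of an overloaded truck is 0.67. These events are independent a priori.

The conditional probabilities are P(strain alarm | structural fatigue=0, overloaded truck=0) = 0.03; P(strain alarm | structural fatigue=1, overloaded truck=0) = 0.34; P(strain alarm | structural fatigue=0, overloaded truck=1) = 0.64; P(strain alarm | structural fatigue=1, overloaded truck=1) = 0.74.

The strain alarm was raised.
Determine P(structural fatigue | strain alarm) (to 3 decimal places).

P(strain alarm) = 0.03*0.69*0.33 + 0.64*0.69*0.67 + 0.34*0.31*0.33 + 0.74*0.31*0.67 = 0.006831 + 0.295872 + 0.034782 + 0.153698 = 0.491183
Of this, 0.188480 comes from 0.034782 + 0.153698 (the structural fatigue=true cases).
Hence the posterior is 0.188480/0.491183 ≈ 0.384.

P(structural fatigue | strain alarm) ≈ 0.384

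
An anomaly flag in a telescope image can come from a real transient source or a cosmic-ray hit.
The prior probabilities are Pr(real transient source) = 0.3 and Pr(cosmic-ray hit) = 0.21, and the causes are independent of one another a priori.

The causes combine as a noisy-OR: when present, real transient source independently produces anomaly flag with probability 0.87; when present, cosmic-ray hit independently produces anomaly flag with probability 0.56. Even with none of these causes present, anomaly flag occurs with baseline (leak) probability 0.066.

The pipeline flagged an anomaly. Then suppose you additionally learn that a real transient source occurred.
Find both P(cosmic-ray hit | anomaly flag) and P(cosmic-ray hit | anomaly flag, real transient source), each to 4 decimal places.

Under noisy-OR, P(anomaly flag | causes) = 1 − (1−0.066)·∏(1−qᵢ) over the active causes.
P(anomaly flag) = 0.066·0.7·0.79 + 0.58904·0.7·0.21 + 0.87858·0.3·0.79 + 0.946575·0.3·0.21 = 0.036498 + 0.086589 + 0.208223 + 0.059634 = 0.390944
Of this, 0.146223 comes from 0.086589 + 0.059634 (the cosmic-ray hit=true cases).
Hence the posterior is 0.146223/0.390944 ≈ 0.3740.

With the extra evidence:
Numerator (weight on configurations with cosmic-ray hit): 0.946575*0.21 = 0.198781
Normalizer over all consistent configurations: 0.87858*0.79 + 0.946575*0.21 = 0.892859
Posterior = 0.198781 / 0.892859 ≈ 0.2226

P(cosmic-ray hit | anomaly flag) ≈ 0.3740; P(cosmic-ray hit | anomaly flag, real transient source) ≈ 0.2226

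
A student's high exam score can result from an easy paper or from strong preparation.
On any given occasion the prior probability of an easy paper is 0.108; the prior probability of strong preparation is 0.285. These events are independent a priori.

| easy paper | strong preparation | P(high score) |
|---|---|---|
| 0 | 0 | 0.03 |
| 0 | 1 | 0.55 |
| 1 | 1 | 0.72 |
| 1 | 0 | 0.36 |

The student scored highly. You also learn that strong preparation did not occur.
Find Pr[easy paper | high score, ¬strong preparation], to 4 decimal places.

Pr[easy paper | high score, ¬strong preparation] ≈ 0.5923

P(high score | ¬strong preparation) = 0.03×0.892 + 0.36×0.108 = 0.026760 + 0.038880 = 0.065640
The easy paper-present share is 0.36×0.108 = 0.038880.
So P(easy paper | high score, ¬strong preparation) = 0.038880/0.065640 ≈ 0.5923.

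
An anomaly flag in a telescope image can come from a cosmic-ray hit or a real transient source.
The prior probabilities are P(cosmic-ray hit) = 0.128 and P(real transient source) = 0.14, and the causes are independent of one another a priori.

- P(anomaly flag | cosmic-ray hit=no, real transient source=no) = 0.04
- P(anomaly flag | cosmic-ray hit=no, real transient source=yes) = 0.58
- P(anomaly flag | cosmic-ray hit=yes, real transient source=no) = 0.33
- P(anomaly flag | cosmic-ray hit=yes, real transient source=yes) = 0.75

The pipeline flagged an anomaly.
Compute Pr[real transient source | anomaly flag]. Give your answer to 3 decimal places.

Sum P(anomaly flag|·) weighted by the priors over the 4 (cosmic-ray hit, real transient source) configurations:
  P(anomaly flag) = 0.04×0.872×0.86 + 0.58×0.872×0.14 + 0.33×0.128×0.86 + 0.75×0.128×0.14
        = 0.029997 + 0.070806 + 0.036326 + 0.013440 = 0.150569
Keeping only the real transient source-present terms gives 0.084246, so
  P(real transient source | anomaly flag) = 0.084246 / 0.150569 ≈ 0.560

Pr[real transient source | anomaly flag] ≈ 0.560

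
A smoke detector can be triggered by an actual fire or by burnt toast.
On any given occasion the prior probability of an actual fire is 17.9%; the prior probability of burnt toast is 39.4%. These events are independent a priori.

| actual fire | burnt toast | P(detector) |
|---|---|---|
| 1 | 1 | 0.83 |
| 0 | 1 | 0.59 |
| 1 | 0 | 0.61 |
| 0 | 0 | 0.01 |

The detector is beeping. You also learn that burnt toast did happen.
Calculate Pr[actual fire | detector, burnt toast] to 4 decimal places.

Pr[actual fire | detector, burnt toast] ≈ 0.2347

Enumerate both values of actual fire and weight by the priors:
  P(detector | burnt toast) = 0.59×0.821 + 0.83×0.179
        = 0.484390 + 0.148570 = 0.632960
The terms with actual fire present sum to 0.148570, so
  P(actual fire | detector, burnt toast) = 0.148570 / 0.632960 ≈ 0.2347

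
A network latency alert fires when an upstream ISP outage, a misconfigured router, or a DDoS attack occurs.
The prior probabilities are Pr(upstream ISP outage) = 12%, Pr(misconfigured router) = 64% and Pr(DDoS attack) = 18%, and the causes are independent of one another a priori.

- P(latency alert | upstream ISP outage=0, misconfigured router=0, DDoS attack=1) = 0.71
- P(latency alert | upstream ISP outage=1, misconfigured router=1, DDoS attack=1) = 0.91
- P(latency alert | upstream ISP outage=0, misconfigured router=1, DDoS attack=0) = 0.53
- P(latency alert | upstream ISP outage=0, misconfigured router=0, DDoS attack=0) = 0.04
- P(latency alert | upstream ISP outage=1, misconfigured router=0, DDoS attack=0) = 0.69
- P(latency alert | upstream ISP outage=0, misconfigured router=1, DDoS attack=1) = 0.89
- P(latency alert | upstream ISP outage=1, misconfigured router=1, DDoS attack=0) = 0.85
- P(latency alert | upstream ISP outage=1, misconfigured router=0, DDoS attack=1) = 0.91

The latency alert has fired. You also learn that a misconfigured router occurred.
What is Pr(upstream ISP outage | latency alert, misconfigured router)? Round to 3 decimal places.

Numerator (weight on configurations with upstream ISP outage): 0.083640 + 0.019656 = 0.103296
The normalizing constant is 0.53*0.88*0.82 + 0.89*0.88*0.18 + 0.85*0.12*0.82 + 0.91*0.12*0.18 = 0.626720
Posterior = 0.103296 / 0.626720 ≈ 0.165

Pr(upstream ISP outage | latency alert, misconfigured router) ≈ 0.165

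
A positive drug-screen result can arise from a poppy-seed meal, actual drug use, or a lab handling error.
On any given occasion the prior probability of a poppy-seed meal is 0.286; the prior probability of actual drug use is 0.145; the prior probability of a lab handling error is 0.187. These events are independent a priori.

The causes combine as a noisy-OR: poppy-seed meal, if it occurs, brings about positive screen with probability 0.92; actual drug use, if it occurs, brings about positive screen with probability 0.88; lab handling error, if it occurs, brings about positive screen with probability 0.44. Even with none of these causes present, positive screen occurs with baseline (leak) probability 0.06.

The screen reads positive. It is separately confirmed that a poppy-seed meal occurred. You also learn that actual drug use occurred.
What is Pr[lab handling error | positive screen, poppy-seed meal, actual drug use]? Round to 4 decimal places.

Pr[lab handling error | positive screen, poppy-seed meal, actual drug use] ≈ 0.1876

Under noisy-OR, P(positive screen | causes) = 1 − (1−0.06)·∏(1−qᵢ) over the active causes.
P(positive screen | poppy-seed meal, actual drug use) = 0.990976·0.813 + 0.994947·0.187 = 0.805663 + 0.186055 = 0.991718
Restricting to configurations with lab handling error present: 0.994947·0.187 = 0.186055.
So P(lab handling error | positive screen, poppy-seed meal, actual drug use) = 0.186055/0.991718 ≈ 0.1876.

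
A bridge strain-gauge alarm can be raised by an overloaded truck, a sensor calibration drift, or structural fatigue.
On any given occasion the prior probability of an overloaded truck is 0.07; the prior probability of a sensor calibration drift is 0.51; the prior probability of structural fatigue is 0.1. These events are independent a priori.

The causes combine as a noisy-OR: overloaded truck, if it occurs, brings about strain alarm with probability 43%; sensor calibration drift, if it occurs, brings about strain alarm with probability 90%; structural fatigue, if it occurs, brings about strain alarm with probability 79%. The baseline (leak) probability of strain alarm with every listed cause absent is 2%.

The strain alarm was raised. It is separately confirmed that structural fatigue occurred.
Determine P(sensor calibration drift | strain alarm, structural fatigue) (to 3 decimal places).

P(sensor calibration drift | strain alarm, structural fatigue) ≈ 0.560

Under noisy-OR, P(strain alarm | causes) = 1 − (1−0.02)·∏(1−qᵢ) over the active causes.
Numerator (weight on configurations with sensor calibration drift): 0.464539 + 0.035281 = 0.499820
The normalizing constant is 0.7942·0.93·0.49 + 0.97942·0.93·0.51 + 0.882694·0.07·0.49 + 0.988269·0.07·0.51 = 0.892013
Posterior = 0.499820 / 0.892013 ≈ 0.560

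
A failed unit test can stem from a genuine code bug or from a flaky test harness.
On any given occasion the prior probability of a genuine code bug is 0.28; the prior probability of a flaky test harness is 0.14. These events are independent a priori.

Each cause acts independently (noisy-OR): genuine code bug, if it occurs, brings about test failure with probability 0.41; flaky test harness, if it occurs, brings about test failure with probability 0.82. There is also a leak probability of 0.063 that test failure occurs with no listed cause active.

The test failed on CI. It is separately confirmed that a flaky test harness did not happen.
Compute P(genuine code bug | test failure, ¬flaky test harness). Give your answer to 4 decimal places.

Under noisy-OR, P(test failure | causes) = 1 − (1−0.063)·∏(1−qᵢ) over the active causes.
For the numerator, keep only genuine code bug=true terms: 0.44717·0.28 = 0.125208
The normalizing constant is 0.063·0.72 + 0.44717·0.28 = 0.170568
P(genuine code bug | test failure, ¬flaky test harness) = 0.125208/0.170568 ≈ 0.7341

P(genuine code bug | test failure, ¬flaky test harness) ≈ 0.7341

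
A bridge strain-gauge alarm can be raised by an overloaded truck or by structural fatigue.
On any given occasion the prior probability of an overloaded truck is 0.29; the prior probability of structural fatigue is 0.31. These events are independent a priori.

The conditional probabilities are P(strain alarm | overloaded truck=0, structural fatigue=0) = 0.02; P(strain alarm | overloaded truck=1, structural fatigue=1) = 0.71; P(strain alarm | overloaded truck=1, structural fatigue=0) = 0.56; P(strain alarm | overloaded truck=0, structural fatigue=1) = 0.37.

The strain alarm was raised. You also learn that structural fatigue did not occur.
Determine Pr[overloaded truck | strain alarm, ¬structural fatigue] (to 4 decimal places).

By total probability over both values of overloaded truck:
  P(strain alarm | ¬structural fatigue) = 0.02×0.71 + 0.56×0.29
        = 0.014200 + 0.162400 = 0.176600
Keeping only the overloaded truck-present terms gives 0.162400, so
  P(overloaded truck | strain alarm, ¬structural fatigue) = 0.162400 / 0.176600 ≈ 0.9196

Pr[overloaded truck | strain alarm, ¬structural fatigue] ≈ 0.9196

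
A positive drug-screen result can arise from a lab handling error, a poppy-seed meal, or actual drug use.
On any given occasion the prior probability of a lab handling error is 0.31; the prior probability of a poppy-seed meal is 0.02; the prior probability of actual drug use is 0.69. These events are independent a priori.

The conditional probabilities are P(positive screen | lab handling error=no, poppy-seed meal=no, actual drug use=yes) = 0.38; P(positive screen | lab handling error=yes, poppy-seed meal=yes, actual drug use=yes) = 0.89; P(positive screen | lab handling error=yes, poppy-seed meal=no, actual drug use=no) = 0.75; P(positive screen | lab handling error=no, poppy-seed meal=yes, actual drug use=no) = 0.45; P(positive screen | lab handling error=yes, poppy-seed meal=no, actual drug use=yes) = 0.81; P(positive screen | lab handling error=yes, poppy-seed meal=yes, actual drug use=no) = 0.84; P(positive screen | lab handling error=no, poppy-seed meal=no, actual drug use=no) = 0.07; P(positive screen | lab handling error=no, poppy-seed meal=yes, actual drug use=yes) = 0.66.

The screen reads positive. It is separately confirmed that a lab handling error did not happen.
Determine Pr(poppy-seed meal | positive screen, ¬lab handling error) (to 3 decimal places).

P(positive screen | ¬lab handling error) = 0.07·0.98·0.31 + 0.38·0.98·0.69 + 0.45·0.02·0.31 + 0.66·0.02·0.69 = 0.021266 + 0.256956 + 0.002790 + 0.009108 = 0.290120
Restricting to configurations with poppy-seed meal present: 0.002790 + 0.009108 = 0.011898.
Hence the posterior is 0.011898/0.290120 ≈ 0.041.

Pr(poppy-seed meal | positive screen, ¬lab handling error) ≈ 0.041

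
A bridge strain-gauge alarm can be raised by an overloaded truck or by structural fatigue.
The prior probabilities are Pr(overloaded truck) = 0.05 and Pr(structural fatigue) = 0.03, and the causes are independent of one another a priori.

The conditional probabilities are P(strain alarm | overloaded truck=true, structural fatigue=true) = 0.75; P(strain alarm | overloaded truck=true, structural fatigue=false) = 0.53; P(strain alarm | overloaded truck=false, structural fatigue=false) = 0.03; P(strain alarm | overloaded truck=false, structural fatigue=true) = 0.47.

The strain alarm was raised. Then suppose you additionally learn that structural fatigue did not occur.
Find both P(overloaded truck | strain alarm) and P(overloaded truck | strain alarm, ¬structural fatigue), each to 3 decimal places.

P(overloaded truck | strain alarm) ≈ 0.395; P(overloaded truck | strain alarm, ¬structural fatigue) ≈ 0.482

For the numerator, keep only overloaded truck=true terms: 0.025705 + 0.001125 = 0.026830
The normalizing constant is 0.03·0.95·0.97 + 0.47·0.95·0.03 + 0.53·0.05·0.97 + 0.75·0.05·0.03 = 0.067870
Posterior = 0.026830 / 0.067870 ≈ 0.395

Now condition on the additional information:
P(strain alarm | ¬structural fatigue) = 0.03*0.95 + 0.53*0.05 = 0.028500 + 0.026500 = 0.055000
Restricting to configurations with overloaded truck present: 0.53*0.05 = 0.026500.
Hence the posterior is 0.026500/0.055000 ≈ 0.482.
With structural fatigue excluded, overloaded truck must carry more of the explanatory weight for the strain alarm.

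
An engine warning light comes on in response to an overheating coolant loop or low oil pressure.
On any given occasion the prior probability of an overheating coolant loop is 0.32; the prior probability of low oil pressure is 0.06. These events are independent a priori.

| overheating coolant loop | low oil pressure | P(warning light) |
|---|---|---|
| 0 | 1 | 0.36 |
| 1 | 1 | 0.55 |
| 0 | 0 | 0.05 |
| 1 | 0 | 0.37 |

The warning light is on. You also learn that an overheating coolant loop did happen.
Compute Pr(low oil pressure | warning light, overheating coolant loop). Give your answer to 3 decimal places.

Pr(low oil pressure | warning light, overheating coolant loop) ≈ 0.087

Numerator (weight on configurations with low oil pressure): 0.55·0.06 = 0.033000
Normalizer over all consistent configurations: 0.37·0.94 + 0.55·0.06 = 0.380800
Posterior = 0.033000 / 0.380800 ≈ 0.087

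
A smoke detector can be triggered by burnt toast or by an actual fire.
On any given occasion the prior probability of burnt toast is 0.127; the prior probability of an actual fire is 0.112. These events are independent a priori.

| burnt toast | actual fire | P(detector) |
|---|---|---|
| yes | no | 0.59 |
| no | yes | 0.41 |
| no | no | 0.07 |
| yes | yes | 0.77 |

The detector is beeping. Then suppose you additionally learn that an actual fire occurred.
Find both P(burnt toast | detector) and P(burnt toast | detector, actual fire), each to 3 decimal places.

P(detector) = 0.07*0.873*0.888 + 0.41*0.873*0.112 + 0.59*0.127*0.888 + 0.77*0.127*0.112 = 0.054266 + 0.040088 + 0.066538 + 0.010952 = 0.171844
Restricting to configurations with burnt toast present: 0.066538 + 0.010952 = 0.077490.
P(burnt toast | detector) = 0.077490 / 0.171844 ≈ 0.451

Now also conditioning on actual fire=true:
By total probability over both values of burnt toast:
  P(detector | actual fire) = 0.41×0.873 + 0.77×0.127
        = 0.357930 + 0.097790 = 0.455720
Configurations with burnt toast contribute 0.097790, so
  P(burnt toast | detector, actual fire) = 0.097790 / 0.455720 ≈ 0.215
This is intercausal reasoning (explaining away): once actual fire accounts for the detector, burnt toast becomes less likely.

P(burnt toast | detector) ≈ 0.451; P(burnt toast | detector, actual fire) ≈ 0.215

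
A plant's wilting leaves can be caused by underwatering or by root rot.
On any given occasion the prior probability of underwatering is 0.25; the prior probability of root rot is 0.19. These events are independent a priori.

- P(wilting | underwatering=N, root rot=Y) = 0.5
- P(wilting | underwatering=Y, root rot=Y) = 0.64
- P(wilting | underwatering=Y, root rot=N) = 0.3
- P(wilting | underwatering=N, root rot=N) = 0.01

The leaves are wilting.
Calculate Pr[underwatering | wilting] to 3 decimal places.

Pr[underwatering | wilting] ≈ 0.541

P(wilting) = 0.01·0.75·0.81 + 0.5·0.75·0.19 + 0.3·0.25·0.81 + 0.64·0.25·0.19 = 0.006075 + 0.071250 + 0.060750 + 0.030400 = 0.168475
Of this, 0.091150 comes from 0.060750 + 0.030400 (the underwatering=true cases).
P(underwatering | wilting) = 0.091150 / 0.168475 ≈ 0.541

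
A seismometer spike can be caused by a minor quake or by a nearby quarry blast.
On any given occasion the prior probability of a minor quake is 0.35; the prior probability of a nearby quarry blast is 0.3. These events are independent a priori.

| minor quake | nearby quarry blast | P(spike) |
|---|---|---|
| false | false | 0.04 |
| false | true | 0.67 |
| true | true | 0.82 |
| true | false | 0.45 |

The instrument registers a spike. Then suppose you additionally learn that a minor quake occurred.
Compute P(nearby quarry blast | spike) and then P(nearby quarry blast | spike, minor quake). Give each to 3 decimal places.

P(spike) = 0.04*0.65*0.7 + 0.67*0.65*0.3 + 0.45*0.35*0.7 + 0.82*0.35*0.3 = 0.018200 + 0.130650 + 0.110250 + 0.086100 = 0.345200
The nearby quarry blast-present share is 0.130650 + 0.086100 = 0.216750.
So P(nearby quarry blast | spike) = 0.216750/0.345200 ≈ 0.628.

Now condition on the additional information:
P(spike | minor quake) = 0.45×0.7 + 0.82×0.3 = 0.315000 + 0.246000 = 0.561000
The nearby quarry blast-present share is 0.82×0.3 = 0.246000.
P(nearby quarry blast | spike, minor quake) = 0.246000 / 0.561000 ≈ 0.439
Conditioning on minor quake lowers the posterior on nearby quarry blast: the classic explaining-away effect in a common-effect structure.

P(nearby quarry blast | spike) ≈ 0.628; P(nearby quarry blast | spike, minor quake) ≈ 0.439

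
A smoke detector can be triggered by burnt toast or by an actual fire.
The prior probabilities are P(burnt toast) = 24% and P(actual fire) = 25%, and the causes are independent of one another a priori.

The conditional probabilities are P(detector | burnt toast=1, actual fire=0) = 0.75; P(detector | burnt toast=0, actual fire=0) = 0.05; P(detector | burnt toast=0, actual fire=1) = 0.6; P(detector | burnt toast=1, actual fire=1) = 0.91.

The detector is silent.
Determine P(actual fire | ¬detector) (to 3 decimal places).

P(¬detector) = 0.95*0.76*0.75 + 0.4*0.76*0.25 + 0.25*0.24*0.75 + 0.09*0.24*0.25 = 0.541500 + 0.076000 + 0.045000 + 0.005400 = 0.667900
Of this, 0.081400 comes from 0.076000 + 0.005400 (the actual fire=true cases).
P(actual fire | ¬detector) = 0.081400 / 0.667900 ≈ 0.122

P(actual fire | ¬detector) ≈ 0.122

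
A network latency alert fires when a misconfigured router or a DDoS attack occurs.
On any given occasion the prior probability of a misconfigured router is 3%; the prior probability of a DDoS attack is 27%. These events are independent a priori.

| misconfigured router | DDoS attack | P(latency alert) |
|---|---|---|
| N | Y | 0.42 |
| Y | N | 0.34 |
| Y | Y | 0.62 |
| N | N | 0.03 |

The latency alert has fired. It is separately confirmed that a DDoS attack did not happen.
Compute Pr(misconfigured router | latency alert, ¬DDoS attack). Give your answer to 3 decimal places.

Pr(misconfigured router | latency alert, ¬DDoS attack) ≈ 0.260

By total probability over both values of misconfigured router:
  P(latency alert | ¬DDoS attack) = 0.03·0.97 + 0.34·0.03
        = 0.029100 + 0.010200 = 0.039300
Keeping only the misconfigured router-present terms gives 0.010200, so
  P(misconfigured router | latency alert, ¬DDoS attack) = 0.010200 / 0.039300 ≈ 0.260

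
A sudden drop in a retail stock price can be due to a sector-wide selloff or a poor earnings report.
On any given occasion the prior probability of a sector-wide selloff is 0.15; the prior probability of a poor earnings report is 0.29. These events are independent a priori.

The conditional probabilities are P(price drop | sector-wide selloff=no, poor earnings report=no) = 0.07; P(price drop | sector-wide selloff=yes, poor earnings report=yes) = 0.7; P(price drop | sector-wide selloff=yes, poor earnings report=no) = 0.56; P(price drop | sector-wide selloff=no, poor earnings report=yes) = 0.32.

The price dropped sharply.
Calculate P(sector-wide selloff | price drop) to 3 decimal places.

P(sector-wide selloff | price drop) ≈ 0.427

Numerator (weight on configurations with sector-wide selloff): 0.059640 + 0.030450 = 0.090090
Normalizer over all consistent configurations: 0.07×0.85×0.71 + 0.32×0.85×0.29 + 0.56×0.15×0.71 + 0.7×0.15×0.29 = 0.211215
P(sector-wide selloff | price drop) = 0.090090/0.211215 ≈ 0.427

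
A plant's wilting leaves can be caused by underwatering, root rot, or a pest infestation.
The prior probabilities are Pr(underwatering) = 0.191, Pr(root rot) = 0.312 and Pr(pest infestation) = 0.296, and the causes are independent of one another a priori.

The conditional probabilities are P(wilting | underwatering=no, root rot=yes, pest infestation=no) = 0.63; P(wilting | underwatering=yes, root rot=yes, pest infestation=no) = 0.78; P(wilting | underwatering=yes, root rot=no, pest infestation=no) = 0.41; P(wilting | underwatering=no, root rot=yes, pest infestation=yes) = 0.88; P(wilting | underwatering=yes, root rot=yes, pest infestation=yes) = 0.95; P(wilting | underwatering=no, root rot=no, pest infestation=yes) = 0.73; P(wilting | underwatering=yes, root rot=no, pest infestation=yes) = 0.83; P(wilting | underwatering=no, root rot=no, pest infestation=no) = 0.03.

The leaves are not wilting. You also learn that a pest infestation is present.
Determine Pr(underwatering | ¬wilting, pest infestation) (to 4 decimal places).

Pr(underwatering | ¬wilting, pest infestation) ≈ 0.1230

P(¬wilting | pest infestation) = 0.27·0.809·0.688 + 0.12·0.809·0.312 + 0.17·0.191·0.688 + 0.05·0.191·0.312 = 0.150280 + 0.030289 + 0.022339 + 0.002980 = 0.205888
Of this, 0.025319 comes from 0.022339 + 0.002980 (the underwatering=true cases).
So P(underwatering | ¬wilting, pest infestation) = 0.025319/0.205888 ≈ 0.1230.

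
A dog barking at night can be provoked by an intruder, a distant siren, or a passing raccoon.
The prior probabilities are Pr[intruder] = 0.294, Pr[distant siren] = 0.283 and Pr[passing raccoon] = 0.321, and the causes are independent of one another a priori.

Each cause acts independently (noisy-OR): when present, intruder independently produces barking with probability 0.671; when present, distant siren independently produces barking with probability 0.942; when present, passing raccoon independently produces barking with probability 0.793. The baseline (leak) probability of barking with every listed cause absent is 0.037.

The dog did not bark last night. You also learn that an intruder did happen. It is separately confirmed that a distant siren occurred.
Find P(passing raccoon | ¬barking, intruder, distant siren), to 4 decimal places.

Under noisy-OR, P(barking | causes) = 1 − (1−0.037)·∏(1−qᵢ) over the active causes.
Enumerate both values of passing raccoon and weight by the priors:
  P(¬barking | intruder, distant siren) = 0.018376×0.679 + 0.003804×0.321
        = 0.012477 + 0.001221 = 0.013698
Keeping only the passing raccoon-present terms gives 0.001221, so
  P(passing raccoon | ¬barking, intruder, distant siren) = 0.001221 / 0.013698 ≈ 0.0891

P(passing raccoon | ¬barking, intruder, distant siren) ≈ 0.0891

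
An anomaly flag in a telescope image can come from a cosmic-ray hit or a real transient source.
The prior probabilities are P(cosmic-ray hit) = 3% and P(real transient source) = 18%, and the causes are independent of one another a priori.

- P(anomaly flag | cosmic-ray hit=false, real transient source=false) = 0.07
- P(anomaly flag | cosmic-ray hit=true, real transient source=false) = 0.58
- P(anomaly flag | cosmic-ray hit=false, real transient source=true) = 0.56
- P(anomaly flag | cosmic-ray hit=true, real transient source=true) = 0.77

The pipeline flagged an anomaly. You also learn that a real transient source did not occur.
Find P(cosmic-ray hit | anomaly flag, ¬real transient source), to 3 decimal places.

Enumerate both values of cosmic-ray hit and weight by the priors:
  P(anomaly flag | ¬real transient source) = 0.07·0.97 + 0.58·0.03
        = 0.067900 + 0.017400 = 0.085300
Keeping only the cosmic-ray hit-present terms gives 0.017400, so
  P(cosmic-ray hit | anomaly flag, ¬real transient source) = 0.017400 / 0.085300 ≈ 0.204

P(cosmic-ray hit | anomaly flag, ¬real transient source) ≈ 0.204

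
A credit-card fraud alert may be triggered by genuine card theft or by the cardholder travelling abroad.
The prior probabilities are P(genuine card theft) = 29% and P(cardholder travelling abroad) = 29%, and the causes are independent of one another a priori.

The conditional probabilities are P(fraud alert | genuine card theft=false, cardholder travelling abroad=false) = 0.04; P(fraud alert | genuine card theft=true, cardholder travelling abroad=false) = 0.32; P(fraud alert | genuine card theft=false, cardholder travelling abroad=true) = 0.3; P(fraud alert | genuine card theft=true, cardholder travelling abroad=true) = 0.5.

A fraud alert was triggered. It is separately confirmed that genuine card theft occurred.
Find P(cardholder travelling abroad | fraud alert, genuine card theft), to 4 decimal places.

P(cardholder travelling abroad | fraud alert, genuine card theft) ≈ 0.3896

Numerator (weight on configurations with cardholder travelling abroad): 0.5*0.29 = 0.145000
The normalizing constant is 0.32*0.71 + 0.5*0.29 = 0.372200
Posterior = 0.145000 / 0.372200 ≈ 0.3896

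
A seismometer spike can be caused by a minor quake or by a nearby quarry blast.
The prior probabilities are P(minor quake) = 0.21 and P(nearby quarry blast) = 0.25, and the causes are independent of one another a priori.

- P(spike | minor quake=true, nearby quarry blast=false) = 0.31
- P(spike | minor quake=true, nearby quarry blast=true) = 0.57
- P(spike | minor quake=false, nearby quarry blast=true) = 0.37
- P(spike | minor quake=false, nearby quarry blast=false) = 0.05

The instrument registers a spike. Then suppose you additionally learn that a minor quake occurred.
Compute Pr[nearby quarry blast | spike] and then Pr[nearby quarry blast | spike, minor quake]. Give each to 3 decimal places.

P(spike) = 0.05·0.79·0.75 + 0.37·0.79·0.25 + 0.31·0.21·0.75 + 0.57·0.21·0.25 = 0.029625 + 0.073075 + 0.048825 + 0.029925 = 0.181450
Restricting to configurations with nearby quarry blast present: 0.073075 + 0.029925 = 0.103000.
So P(nearby quarry blast | spike) = 0.103000/0.181450 ≈ 0.568.

With the extra evidence:
By total probability over both values of nearby quarry blast:
  P(spike | minor quake) = 0.31×0.75 + 0.57×0.25
        = 0.232500 + 0.142500 = 0.375000
The terms with nearby quarry blast present sum to 0.142500, so
  P(nearby quarry blast | spike, minor quake) = 0.142500 / 0.375000 ≈ 0.380

Pr[nearby quarry blast | spike] ≈ 0.568; Pr[nearby quarry blast | spike, minor quake] ≈ 0.380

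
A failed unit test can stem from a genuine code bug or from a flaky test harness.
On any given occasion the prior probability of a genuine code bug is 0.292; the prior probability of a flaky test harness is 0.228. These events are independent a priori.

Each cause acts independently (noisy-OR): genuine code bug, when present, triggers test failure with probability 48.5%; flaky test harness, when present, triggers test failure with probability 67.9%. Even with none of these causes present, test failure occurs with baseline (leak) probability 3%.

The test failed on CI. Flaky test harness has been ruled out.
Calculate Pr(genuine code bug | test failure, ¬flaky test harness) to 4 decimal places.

Under noisy-OR, P(test failure | causes) = 1 − (1−0.03)·∏(1−qᵢ) over the active causes.
Weight on genuine code bug=true, given the evidence: 0.50045×0.292 = 0.146131
Denominator P(test failure | ¬flaky test harness): 0.03×0.708 + 0.50045×0.292 = 0.167371
P(genuine code bug | test failure, ¬flaky test harness) = 0.146131/0.167371 ≈ 0.8731

Pr(genuine code bug | test failure, ¬flaky test harness) ≈ 0.8731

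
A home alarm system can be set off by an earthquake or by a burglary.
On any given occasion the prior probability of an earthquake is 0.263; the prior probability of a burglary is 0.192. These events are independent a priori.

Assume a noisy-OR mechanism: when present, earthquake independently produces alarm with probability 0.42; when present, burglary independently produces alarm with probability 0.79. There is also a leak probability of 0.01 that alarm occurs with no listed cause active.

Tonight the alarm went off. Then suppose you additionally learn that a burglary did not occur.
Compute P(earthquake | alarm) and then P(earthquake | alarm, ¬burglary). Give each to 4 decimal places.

P(earthquake | alarm) ≈ 0.5333; P(earthquake | alarm, ¬burglary) ≈ 0.9383

Under noisy-OR, P(alarm | causes) = 1 − (1−0.01)·∏(1−qᵢ) over the active causes.
By total probability over the 4 (earthquake, burglary) configurations:
  P(alarm) = 0.01*0.737*0.808 + 0.7921*0.737*0.192 + 0.4258*0.263*0.808 + 0.879418*0.263*0.192
        = 0.005955 + 0.112085 + 0.090484 + 0.044407 = 0.252931
Keeping only the earthquake-present terms gives 0.134891, so
  P(earthquake | alarm) = 0.134891 / 0.252931 ≈ 0.5333

Now also conditioning on burglary≠true:
P(alarm | ¬burglary) = 0.01·0.737 + 0.4258·0.263 = 0.007370 + 0.111985 = 0.119355
The earthquake-present share is 0.4258·0.263 = 0.111985.
P(earthquake | alarm, ¬burglary) = 0.111985 / 0.119355 ≈ 0.9383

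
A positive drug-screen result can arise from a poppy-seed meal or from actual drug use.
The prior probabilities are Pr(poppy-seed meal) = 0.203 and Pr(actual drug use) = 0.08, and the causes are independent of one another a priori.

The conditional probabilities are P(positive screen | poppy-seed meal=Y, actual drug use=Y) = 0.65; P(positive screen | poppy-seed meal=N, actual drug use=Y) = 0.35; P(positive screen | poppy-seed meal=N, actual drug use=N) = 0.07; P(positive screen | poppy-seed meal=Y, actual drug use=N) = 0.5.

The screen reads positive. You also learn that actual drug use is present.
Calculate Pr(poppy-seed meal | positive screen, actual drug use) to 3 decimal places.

Pr(poppy-seed meal | positive screen, actual drug use) ≈ 0.321

Sum P(positive screen|·) weighted by the priors over both values of poppy-seed meal:
  P(positive screen | actual drug use) = 0.35*0.797 + 0.65*0.203
        = 0.278950 + 0.131950 = 0.410900
Configurations with poppy-seed meal contribute 0.131950, so
  P(poppy-seed meal | positive screen, actual drug use) = 0.131950 / 0.410900 ≈ 0.321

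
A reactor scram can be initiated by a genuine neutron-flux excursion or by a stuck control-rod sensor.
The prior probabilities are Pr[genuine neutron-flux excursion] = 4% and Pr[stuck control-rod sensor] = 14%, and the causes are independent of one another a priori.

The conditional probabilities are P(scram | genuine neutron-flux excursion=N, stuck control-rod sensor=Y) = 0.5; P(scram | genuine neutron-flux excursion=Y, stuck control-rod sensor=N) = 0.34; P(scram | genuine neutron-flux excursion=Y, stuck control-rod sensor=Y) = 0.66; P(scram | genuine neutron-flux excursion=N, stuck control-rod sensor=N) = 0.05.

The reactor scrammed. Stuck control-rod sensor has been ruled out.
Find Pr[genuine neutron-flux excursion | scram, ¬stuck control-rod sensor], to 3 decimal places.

P(scram | ¬stuck control-rod sensor) = 0.05·0.96 + 0.34·0.04 = 0.048000 + 0.013600 = 0.061600
Restricting to configurations with genuine neutron-flux excursion present: 0.34·0.04 = 0.013600.
Hence the posterior is 0.013600/0.061600 ≈ 0.221.

Pr[genuine neutron-flux excursion | scram, ¬stuck control-rod sensor] ≈ 0.221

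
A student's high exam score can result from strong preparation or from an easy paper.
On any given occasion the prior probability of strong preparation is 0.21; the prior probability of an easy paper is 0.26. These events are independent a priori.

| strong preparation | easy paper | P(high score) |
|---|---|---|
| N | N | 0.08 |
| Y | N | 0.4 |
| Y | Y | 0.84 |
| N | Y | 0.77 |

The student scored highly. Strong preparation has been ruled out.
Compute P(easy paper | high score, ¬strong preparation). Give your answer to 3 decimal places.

P(easy paper | high score, ¬strong preparation) ≈ 0.772

P(high score | ¬strong preparation) = 0.08×0.74 + 0.77×0.26 = 0.059200 + 0.200200 = 0.259400
The easy paper-present share is 0.77×0.26 = 0.200200.
P(easy paper | high score, ¬strong preparation) = 0.200200 / 0.259400 ≈ 0.772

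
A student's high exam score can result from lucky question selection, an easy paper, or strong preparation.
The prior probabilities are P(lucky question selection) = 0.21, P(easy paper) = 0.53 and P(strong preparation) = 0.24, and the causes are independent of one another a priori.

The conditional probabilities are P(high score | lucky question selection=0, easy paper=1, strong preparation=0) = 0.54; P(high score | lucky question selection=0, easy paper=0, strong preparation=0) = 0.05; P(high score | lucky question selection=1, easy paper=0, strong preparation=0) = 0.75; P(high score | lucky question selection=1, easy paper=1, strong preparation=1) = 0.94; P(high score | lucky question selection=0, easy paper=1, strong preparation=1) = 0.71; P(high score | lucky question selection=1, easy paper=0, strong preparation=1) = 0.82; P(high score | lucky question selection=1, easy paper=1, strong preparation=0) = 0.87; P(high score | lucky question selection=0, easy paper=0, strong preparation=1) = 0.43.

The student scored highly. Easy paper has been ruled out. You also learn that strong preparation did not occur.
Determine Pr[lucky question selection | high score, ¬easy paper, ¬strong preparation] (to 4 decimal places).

By total probability over both values of lucky question selection:
  P(high score | ¬easy paper, ¬strong preparation) = 0.05*0.79 + 0.75*0.21
        = 0.039500 + 0.157500 = 0.197000
Keeping only the lucky question selection-present terms gives 0.157500, so
  P(lucky question selection | high score, ¬easy paper, ¬strong preparation) = 0.157500 / 0.197000 ≈ 0.7995

Pr[lucky question selection | high score, ¬easy paper, ¬strong preparation] ≈ 0.7995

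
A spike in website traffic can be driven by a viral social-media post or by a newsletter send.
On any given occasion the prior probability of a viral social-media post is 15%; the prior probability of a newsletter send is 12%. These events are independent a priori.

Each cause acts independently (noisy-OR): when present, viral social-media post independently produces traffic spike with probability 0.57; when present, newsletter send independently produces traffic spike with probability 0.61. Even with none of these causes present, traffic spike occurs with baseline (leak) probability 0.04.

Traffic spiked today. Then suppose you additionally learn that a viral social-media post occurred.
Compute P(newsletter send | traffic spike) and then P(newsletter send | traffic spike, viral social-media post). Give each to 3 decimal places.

P(newsletter send | traffic spike) ≈ 0.423; P(newsletter send | traffic spike, viral social-media post) ≈ 0.163

Under noisy-OR, P(traffic spike | causes) = 1 − (1−0.04)·∏(1−qᵢ) over the active causes.
Sum P(traffic spike|·) weighted by the priors over the 4 (viral social-media post, newsletter send) configurations:
  P(traffic spike) = 0.04×0.85×0.88 + 0.6256×0.85×0.12 + 0.5872×0.15×0.88 + 0.839008×0.15×0.12
        = 0.029920 + 0.063811 + 0.077510 + 0.015102 = 0.186343
Keeping only the newsletter send-present terms gives 0.078913, so
  P(newsletter send | traffic spike) = 0.078913 / 0.186343 ≈ 0.423

Now also conditioning on viral social-media post=true:
Weight on newsletter send=true, given the evidence: 0.839008·0.12 = 0.100681
The normalizing constant is 0.5872·0.88 + 0.839008·0.12 = 0.617417
Posterior = 0.100681 / 0.617417 ≈ 0.163
The drop from 0.423 to 0.163 is the explaining-away (discounting) effect.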